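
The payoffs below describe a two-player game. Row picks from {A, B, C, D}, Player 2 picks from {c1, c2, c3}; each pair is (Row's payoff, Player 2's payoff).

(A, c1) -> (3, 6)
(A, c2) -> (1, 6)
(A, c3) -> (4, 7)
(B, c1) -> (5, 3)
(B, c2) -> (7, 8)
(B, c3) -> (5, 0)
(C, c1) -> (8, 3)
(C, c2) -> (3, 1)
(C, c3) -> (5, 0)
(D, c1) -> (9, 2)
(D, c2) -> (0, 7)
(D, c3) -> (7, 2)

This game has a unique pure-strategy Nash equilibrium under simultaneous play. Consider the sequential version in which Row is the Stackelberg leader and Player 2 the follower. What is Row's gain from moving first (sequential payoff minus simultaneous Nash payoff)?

Player 2 best-responds to each possible Row move:
- A: BR = c3, leader payoff 4.
- B: BR = c2, leader payoff 7.
- C: BR = c1, leader payoff 8.
- D: BR = c2, leader payoff 0.
Maximizing over 4, 7, 8, 0, Row chooses C. Subgame-perfect outcome: (C, c1) with payoffs (8, 3).
For the simultaneous game, intersect best replies.
Row's best replies: c1→D; c2→B; c3→D.
Player 2's best replies: A→c3; B→c2; C→c1; D→c2.
Only (B, c2) has each player best-responding; Nash payoffs (7, 8).
Row's commitment gain: 8 − 7 = 1.

1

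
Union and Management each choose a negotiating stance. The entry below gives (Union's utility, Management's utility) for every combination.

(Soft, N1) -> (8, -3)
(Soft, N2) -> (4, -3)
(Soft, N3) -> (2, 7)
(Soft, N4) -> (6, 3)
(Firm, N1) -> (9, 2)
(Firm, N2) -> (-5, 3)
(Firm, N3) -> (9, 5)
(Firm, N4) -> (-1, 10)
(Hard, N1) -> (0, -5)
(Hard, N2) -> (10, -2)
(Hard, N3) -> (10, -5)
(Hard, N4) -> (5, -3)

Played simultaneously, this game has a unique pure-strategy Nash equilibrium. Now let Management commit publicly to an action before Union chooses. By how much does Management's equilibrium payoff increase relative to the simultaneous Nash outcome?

5

Solve by backward induction (Management leads).
- N1 → Union plays Firm (best of 8, 9, 0); Management gets 2.
- N2 → Union plays Hard (best of 4, -5, 10); Management gets -2.
- N3 → Union plays Hard (best of 2, 9, 10); Management gets -5.
- N4 → Union plays Soft (best of 6, -1, 5); Management gets 3.
Maximizing over 2, -2, -5, 3, Management chooses N4. Subgame-perfect outcome: (Soft, N4) with payoffs (6, 3).
Under simultaneous play:
Union's best replies: N1→Firm; N2→Hard; N3→Hard; N4→Soft.
Management's best replies: Soft→N3; Firm→N4; Hard→N2.
Only (Hard, N2) has each player best-responding; Nash payoffs (10, -2).
Management's commitment gain: 3 − -2 = 5.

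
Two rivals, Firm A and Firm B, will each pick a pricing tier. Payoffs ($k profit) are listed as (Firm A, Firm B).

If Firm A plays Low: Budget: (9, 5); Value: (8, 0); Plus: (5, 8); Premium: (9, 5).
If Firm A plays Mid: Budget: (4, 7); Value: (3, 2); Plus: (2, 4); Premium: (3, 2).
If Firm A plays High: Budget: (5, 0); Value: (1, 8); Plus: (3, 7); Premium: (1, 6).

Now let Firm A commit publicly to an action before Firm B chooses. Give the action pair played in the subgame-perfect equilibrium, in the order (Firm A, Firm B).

(Low, Plus)

Work backward from Firm B's decision.
- Low: Firm B compares 5, 0, 8, 5 and picks Plus; Firm A would get 5.
- Mid: Firm B compares 7, 2, 4, 2 and picks Budget; Firm A would get 4.
- High: Firm B compares 0, 8, 7, 6 and picks Value; Firm A would get 1.
Among 5, 4, 1, the best is 5 at Low. Subgame-perfect outcome: (Low, Plus) with payoffs (5, 8).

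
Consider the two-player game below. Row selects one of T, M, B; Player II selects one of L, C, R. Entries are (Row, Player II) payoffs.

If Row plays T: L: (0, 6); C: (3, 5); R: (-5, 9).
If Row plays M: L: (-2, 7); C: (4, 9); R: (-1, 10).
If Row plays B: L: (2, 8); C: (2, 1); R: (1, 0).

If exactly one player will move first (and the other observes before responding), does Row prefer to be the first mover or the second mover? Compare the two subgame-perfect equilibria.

second

If Row leads: Player II's best replies are T→R, M→R, B→L; Row's induced payoffs -5, -1, 2; outcome (B, L), payoffs (2, 8).
If Player II leads: Row's best replies are L→B, C→M, R→B; Player II's induced payoffs 8, 9, 0; outcome (M, C), payoffs (4, 9).
Row gets 2 moving first and 4 moving second, so Row prefers to move second.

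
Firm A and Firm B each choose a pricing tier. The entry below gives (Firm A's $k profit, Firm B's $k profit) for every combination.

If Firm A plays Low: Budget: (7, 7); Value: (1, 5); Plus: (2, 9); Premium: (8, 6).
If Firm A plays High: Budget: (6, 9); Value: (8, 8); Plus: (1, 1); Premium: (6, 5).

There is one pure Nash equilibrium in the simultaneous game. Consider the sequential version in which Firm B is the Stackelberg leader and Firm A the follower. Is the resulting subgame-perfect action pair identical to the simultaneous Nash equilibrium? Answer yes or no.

Firm A best-responds to each possible Firm B move:
- Budget → Firm A plays Low (best of 7, 6); Firm B gets 7.
- Value → Firm A plays High (best of 1, 8); Firm B gets 8.
- Plus → Firm A plays Low (best of 2, 1); Firm B gets 9.
- Premium → Firm A plays Low (best of 8, 6); Firm B gets 6.
Among 7, 8, 9, 6, the best is 9 at Plus. Subgame-perfect outcome: (Low, Plus) with payoffs (2, 9).
Under simultaneous play:
Firm A's best replies: Budget→Low; Value→High; Plus→Low; Premium→Low.
Firm B's best replies: Low→Plus; High→Budget.
The unique mutual best reply is (Low, Plus), giving (2, 9).
Sequential outcome (Low, Plus) coincides with the Nash profile (Low, Plus).

yes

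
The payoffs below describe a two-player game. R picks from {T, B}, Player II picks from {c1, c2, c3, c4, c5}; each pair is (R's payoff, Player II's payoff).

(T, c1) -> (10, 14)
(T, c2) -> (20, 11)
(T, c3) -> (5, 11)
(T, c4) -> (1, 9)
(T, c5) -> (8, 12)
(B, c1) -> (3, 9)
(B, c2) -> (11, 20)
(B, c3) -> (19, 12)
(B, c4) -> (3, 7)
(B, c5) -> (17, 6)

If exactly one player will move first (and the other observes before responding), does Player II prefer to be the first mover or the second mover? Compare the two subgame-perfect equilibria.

second

If R leads: Player II's best replies are T→c1, B→c2; R's induced payoffs 10, 11; outcome (B, c2), payoffs (11, 20).
If Player II leads: R's best replies are c1→T, c2→T, c3→B, c4→B, c5→B; Player II's induced payoffs 14, 11, 12, 7, 6; outcome (T, c1), payoffs (10, 14).
Player II gets 14 moving first and 20 moving second, so Player II prefers to move second.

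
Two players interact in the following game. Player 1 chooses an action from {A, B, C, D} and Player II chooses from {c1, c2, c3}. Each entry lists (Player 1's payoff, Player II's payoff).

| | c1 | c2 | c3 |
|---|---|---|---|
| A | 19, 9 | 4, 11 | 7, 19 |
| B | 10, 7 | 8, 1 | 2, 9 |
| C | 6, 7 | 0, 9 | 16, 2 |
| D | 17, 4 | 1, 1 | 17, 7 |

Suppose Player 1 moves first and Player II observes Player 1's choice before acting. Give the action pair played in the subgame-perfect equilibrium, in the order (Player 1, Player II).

Backward induction with Player 1 moving first.
- A: BR = c3, leader payoff 7.
- B: BR = c3, leader payoff 2.
- C: BR = c2, leader payoff 0.
- D: BR = c3, leader payoff 17.
Maximizing over 7, 2, 0, 17, Player 1 chooses D. Subgame-perfect outcome: (D, c3) with payoffs (17, 7).

(D, c3)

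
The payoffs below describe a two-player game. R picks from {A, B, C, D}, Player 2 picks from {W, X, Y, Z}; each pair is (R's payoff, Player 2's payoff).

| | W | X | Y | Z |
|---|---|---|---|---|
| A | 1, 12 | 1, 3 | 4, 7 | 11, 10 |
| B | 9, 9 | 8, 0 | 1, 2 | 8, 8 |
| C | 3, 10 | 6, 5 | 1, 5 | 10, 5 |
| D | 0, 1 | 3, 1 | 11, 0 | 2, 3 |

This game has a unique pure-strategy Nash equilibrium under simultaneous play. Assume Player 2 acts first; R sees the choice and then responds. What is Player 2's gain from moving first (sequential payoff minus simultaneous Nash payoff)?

1

Backward induction with Player 2 moving first.
- W: R compares 1, 9, 3, 0 and picks B; Player 2 would get 9.
- X: R compares 1, 8, 6, 3 and picks B; Player 2 would get 0.
- Y: R compares 4, 1, 1, 11 and picks D; Player 2 would get 0.
- Z: R compares 11, 8, 10, 2 and picks A; Player 2 would get 10.
Player 2's induced payoffs are 9, 0, 0, 10, so Player 2 commits to Z. Subgame-perfect outcome: (A, Z) with payoffs (11, 10).
Under simultaneous play:
R's best replies: W→B; X→B; Y→D; Z→A.
Player 2's best replies: A→W; B→W; C→W; D→Z.
Only (B, W) has each player best-responding; Nash payoffs (9, 9).
Player 2's commitment gain: 10 − 9 = 1.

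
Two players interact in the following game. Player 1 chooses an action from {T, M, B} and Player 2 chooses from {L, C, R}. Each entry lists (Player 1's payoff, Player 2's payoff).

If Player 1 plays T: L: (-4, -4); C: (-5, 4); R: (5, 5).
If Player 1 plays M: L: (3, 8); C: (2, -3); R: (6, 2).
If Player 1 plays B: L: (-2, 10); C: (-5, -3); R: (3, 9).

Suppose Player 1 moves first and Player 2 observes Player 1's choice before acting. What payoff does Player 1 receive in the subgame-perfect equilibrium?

5

Backward induction with Player 1 moving first.
- T: BR = R, leader payoff 5.
- M: BR = L, leader payoff 3.
- B: BR = L, leader payoff -2.
Among 5, 3, -2, the best is 5 at T. Subgame-perfect outcome: (T, R) with payoffs (5, 5).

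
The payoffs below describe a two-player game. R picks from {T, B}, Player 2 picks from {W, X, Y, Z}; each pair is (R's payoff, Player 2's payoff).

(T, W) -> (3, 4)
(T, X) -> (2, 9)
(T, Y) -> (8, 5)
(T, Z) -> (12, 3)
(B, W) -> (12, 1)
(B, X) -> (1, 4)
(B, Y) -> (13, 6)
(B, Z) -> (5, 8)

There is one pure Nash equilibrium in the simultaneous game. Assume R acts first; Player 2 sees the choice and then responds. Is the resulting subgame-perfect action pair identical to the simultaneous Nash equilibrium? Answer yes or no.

Work backward from Player 2's decision.
- T: Player 2 compares 4, 9, 5, 3 and picks X; R would get 2.
- B: Player 2 compares 1, 4, 6, 8 and picks Z; R would get 5.
R's induced payoffs are 2, 5, so R commits to B. Subgame-perfect outcome: (B, Z) with payoffs (5, 8).
For the simultaneous game, intersect best replies.
R's best replies: W→B; X→T; Y→B; Z→T.
Player 2's best replies: T→X; B→Z.
The unique mutual best reply is (T, X), giving (2, 9).
Sequential outcome (B, Z) differs from the Nash profile (T, X).

no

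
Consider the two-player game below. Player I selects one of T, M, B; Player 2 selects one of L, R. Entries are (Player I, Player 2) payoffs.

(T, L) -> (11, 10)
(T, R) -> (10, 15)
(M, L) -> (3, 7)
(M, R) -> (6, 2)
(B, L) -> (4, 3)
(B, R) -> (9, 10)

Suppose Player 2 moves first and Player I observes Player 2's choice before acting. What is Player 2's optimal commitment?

R

Player I best-responds to each possible Player 2 move:
- L → Player I plays T (best of 11, 3, 4); Player 2 gets 10.
- R → Player I plays T (best of 10, 6, 9); Player 2 gets 15.
Among 10, 15, the best is 15 at R. Subgame-perfect outcome: (T, R) with payoffs (10, 15).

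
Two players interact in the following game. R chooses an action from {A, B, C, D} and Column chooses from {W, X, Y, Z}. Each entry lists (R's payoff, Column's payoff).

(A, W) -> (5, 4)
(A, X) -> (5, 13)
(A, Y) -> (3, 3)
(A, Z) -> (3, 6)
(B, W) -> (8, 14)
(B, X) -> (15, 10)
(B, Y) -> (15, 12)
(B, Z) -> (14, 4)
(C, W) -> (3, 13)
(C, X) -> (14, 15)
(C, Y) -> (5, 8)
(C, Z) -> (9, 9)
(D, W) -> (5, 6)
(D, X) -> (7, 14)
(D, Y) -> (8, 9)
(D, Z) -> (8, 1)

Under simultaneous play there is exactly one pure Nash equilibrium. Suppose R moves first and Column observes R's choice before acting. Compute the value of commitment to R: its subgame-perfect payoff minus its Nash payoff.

Solve by backward induction (R leads).
- A → Column plays X (best of 4, 13, 3, 6); R gets 5.
- B → Column plays W (best of 14, 10, 12, 4); R gets 8.
- C → Column plays X (best of 13, 15, 8, 9); R gets 14.
- D → Column plays X (best of 6, 14, 9, 1); R gets 7.
R's induced payoffs are 5, 8, 14, 7, so R commits to C. Subgame-perfect outcome: (C, X) with payoffs (14, 15).
Under simultaneous play:
R's best replies: W→B; X→B; Y→B; Z→B.
Column's best replies: A→X; B→W; C→X; D→X.
Only (B, W) has each player best-responding; Nash payoffs (8, 14).
R's commitment gain: 14 − 8 = 6.

6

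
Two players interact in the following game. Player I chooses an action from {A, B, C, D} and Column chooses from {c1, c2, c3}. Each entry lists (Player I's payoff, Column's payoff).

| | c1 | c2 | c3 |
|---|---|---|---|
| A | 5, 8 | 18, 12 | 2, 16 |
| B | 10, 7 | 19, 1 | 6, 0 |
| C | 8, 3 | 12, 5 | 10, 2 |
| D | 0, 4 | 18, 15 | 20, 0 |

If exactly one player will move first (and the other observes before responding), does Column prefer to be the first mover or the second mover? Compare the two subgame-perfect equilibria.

second

If Player I leads: Column's best replies are A→c3, B→c1, C→c2, D→c2; Player I's induced payoffs 2, 10, 12, 18; outcome (D, c2), payoffs (18, 15).
If Column leads: Player I's best replies are c1→B, c2→B, c3→D; Column's induced payoffs 7, 1, 0; outcome (B, c1), payoffs (10, 7).
Column gets 7 moving first and 15 moving second, so Column prefers to move second.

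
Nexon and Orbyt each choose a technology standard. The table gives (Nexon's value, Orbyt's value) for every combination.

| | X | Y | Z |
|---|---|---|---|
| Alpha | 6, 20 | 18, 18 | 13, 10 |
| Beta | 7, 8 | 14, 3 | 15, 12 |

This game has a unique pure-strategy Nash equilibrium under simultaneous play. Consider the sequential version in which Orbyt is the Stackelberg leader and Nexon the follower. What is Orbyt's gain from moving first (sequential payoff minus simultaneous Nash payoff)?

6

Solve by backward induction (Orbyt leads).
- X → Nexon plays Beta (best of 6, 7); Orbyt gets 8.
- Y → Nexon plays Alpha (best of 18, 14); Orbyt gets 18.
- Z → Nexon plays Beta (best of 13, 15); Orbyt gets 12.
Maximizing over 8, 18, 12, Orbyt chooses Y. Subgame-perfect outcome: (Alpha, Y) with payoffs (18, 18).
Under simultaneous play:
Nexon's best replies: X→Beta; Y→Alpha; Z→Beta.
Orbyt's best replies: Alpha→X; Beta→Z.
Only (Beta, Z) has each player best-responding; Nash payoffs (15, 12).
Orbyt's commitment gain: 18 − 12 = 6.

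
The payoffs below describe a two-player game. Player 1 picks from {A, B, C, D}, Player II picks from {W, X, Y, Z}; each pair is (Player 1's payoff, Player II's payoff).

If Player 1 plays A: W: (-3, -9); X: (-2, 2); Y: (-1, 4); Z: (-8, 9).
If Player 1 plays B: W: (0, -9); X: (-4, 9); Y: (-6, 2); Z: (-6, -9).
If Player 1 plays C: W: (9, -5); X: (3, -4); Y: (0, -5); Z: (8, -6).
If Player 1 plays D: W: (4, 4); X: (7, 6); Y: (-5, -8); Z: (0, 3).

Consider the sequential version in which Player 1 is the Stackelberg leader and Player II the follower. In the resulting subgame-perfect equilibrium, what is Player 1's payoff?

Solve by backward induction (Player 1 leads).
- A: BR = Z, leader payoff -8.
- B: BR = X, leader payoff -4.
- C: BR = X, leader payoff 3.
- D: BR = X, leader payoff 7.
Player 1's induced payoffs are -8, -4, 3, 7, so Player 1 commits to D. Subgame-perfect outcome: (D, X) with payoffs (7, 6).

7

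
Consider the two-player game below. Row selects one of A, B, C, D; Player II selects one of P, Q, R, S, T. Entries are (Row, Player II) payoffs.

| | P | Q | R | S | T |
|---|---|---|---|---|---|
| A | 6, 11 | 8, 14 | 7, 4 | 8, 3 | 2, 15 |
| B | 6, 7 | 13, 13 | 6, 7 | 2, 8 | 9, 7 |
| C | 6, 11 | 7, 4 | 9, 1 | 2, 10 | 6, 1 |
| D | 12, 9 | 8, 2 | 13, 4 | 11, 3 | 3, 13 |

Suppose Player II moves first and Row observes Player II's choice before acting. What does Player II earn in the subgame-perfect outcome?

Backward induction with Player II moving first.
- P → Row plays D (best of 6, 6, 6, 12); Player II gets 9.
- Q → Row plays B (best of 8, 13, 7, 8); Player II gets 13.
- R → Row plays D (best of 7, 6, 9, 13); Player II gets 4.
- S → Row plays D (best of 8, 2, 2, 11); Player II gets 3.
- T → Row plays B (best of 2, 9, 6, 3); Player II gets 7.
Player II's induced payoffs are 9, 13, 4, 3, 7, so Player II commits to Q. Subgame-perfect outcome: (B, Q) with payoffs (13, 13).

13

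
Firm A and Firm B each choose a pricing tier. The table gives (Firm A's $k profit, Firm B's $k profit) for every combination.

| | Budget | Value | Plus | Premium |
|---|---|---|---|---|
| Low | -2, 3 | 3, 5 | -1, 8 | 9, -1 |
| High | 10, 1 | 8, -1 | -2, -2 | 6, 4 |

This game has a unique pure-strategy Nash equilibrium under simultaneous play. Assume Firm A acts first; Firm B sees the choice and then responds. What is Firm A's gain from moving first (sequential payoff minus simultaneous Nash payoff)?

Backward induction with Firm A moving first.
- Low: Firm B compares 3, 5, 8, -1 and picks Plus; Firm A would get -1.
- High: Firm B compares 1, -1, -2, 4 and picks Premium; Firm A would get 6.
Maximizing over -1, 6, Firm A chooses High. Subgame-perfect outcome: (High, Premium) with payoffs (6, 4).
For the simultaneous game, intersect best replies.
Firm A's best replies: Budget→High; Value→High; Plus→Low; Premium→Low.
Firm B's best replies: Low→Plus; High→Premium.
Only (Low, Plus) has each player best-responding; Nash payoffs (-1, 8).
Firm A's commitment gain: 6 − -1 = 7.

7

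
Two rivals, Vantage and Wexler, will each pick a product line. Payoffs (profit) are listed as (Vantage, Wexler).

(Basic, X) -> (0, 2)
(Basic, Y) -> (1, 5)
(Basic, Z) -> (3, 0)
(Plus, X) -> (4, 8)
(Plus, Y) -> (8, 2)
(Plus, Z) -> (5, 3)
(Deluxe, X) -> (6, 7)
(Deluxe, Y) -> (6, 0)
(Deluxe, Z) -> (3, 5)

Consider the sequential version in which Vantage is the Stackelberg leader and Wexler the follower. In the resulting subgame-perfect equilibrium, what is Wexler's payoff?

7

Work backward from Wexler's decision.
- Basic: Wexler compares 2, 5, 0 and picks Y; Vantage would get 1.
- Plus: Wexler compares 8, 2, 3 and picks X; Vantage would get 4.
- Deluxe: Wexler compares 7, 0, 5 and picks X; Vantage would get 6.
Vantage's induced payoffs are 1, 4, 6, so Vantage commits to Deluxe. Subgame-perfect outcome: (Deluxe, X) with payoffs (6, 7).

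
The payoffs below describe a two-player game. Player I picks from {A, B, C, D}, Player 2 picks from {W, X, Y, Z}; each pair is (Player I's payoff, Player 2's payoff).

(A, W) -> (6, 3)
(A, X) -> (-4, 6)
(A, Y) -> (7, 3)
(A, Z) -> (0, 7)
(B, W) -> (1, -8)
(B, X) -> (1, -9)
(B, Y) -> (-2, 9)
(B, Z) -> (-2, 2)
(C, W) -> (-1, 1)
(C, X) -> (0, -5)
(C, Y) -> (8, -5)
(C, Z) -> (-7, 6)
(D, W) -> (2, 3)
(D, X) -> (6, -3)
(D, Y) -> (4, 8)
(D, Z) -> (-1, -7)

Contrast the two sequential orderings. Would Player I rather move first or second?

If Player I leads: Player 2's best replies are A→Z, B→Y, C→Z, D→Y; Player I's induced payoffs 0, -2, -7, 4; outcome (D, Y), payoffs (4, 8).
If Player 2 leads: Player I's best replies are W→A, X→D, Y→C, Z→A; Player 2's induced payoffs 3, -3, -5, 7; outcome (A, Z), payoffs (0, 7).
Player I gets 4 moving first and 0 moving second, so Player I prefers to move first.

first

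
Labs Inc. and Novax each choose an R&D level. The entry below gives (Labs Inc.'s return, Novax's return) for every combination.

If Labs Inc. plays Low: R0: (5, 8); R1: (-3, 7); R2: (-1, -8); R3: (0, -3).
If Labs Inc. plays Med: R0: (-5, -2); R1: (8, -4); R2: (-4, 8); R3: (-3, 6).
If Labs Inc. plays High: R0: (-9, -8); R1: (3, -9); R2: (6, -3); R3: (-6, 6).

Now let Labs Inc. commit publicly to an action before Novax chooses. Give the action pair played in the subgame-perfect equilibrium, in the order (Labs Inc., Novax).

Solve by backward induction (Labs Inc. leads).
- Low: BR = R0, leader payoff 5.
- Med: BR = R2, leader payoff -4.
- High: BR = R3, leader payoff -6.
Among 5, -4, -6, the best is 5 at Low. Subgame-perfect outcome: (Low, R0) with payoffs (5, 8).

(Low, R0)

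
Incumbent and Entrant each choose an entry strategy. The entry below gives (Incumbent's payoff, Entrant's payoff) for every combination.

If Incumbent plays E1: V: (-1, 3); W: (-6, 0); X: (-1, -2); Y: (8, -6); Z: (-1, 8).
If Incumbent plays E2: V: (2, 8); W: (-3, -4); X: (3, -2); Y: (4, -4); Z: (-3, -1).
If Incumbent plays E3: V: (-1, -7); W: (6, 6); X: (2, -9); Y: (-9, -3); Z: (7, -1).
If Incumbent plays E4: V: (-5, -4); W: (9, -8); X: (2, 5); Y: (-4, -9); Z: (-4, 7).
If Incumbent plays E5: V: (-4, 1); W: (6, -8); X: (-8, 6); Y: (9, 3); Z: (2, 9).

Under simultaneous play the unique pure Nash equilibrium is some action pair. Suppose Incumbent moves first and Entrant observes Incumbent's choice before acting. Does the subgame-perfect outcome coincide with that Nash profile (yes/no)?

no

Backward induction with Incumbent moving first.
- E1: BR = Z, leader payoff -1.
- E2: BR = V, leader payoff 2.
- E3: BR = W, leader payoff 6.
- E4: BR = Z, leader payoff -4.
- E5: BR = Z, leader payoff 2.
Maximizing over -1, 2, 6, -4, 2, Incumbent chooses E3. Subgame-perfect outcome: (E3, W) with payoffs (6, 6).
Now find the simultaneous Nash equilibrium.
Incumbent's best replies: V→E2; W→E4; X→E2; Y→E5; Z→E3.
Entrant's best replies: E1→Z; E2→V; E3→W; E4→Z; E5→Z.
The unique mutual best reply is (E2, V), giving (2, 8).
Sequential outcome (E3, W) differs from the Nash profile (E2, V).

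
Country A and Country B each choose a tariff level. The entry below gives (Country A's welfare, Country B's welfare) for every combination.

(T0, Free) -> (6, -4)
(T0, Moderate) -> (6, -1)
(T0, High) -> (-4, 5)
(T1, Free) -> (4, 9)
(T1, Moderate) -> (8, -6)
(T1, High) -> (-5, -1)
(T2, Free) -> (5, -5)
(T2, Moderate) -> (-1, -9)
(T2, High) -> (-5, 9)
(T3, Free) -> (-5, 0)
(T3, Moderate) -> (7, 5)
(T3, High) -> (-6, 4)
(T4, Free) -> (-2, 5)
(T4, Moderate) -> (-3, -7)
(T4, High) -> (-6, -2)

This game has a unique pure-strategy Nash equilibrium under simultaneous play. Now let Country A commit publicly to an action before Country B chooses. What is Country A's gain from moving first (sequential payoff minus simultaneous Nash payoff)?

Backward induction with Country A moving first.
- T0 → Country B plays High (best of -4, -1, 5); Country A gets -4.
- T1 → Country B plays Free (best of 9, -6, -1); Country A gets 4.
- T2 → Country B plays High (best of -5, -9, 9); Country A gets -5.
- T3 → Country B plays Moderate (best of 0, 5, 4); Country A gets 7.
- T4 → Country B plays Free (best of 5, -7, -2); Country A gets -2.
Among -4, 4, -5, 7, -2, the best is 7 at T3. Subgame-perfect outcome: (T3, Moderate) with payoffs (7, 5).
For the simultaneous game, intersect best replies.
Country A's best replies: Free→T0; Moderate→T1; High→T0.
Country B's best replies: T0→High; T1→Free; T2→High; T3→Moderate; T4→Free.
Only (T0, High) has each player best-responding; Nash payoffs (-4, 5).
Country A's commitment gain: 7 − -4 = 11.

11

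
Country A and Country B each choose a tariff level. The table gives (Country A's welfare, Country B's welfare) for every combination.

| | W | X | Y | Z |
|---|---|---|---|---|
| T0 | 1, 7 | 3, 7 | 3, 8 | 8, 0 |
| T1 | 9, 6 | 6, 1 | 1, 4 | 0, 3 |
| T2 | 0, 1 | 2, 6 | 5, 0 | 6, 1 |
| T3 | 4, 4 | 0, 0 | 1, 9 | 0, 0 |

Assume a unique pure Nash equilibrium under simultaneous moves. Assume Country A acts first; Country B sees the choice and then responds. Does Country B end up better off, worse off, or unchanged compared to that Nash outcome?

unchanged

Backward induction with Country A moving first.
- T0: Country B compares 7, 7, 8, 0 and picks Y; Country A would get 3.
- T1: Country B compares 6, 1, 4, 3 and picks W; Country A would get 9.
- T2: Country B compares 1, 6, 0, 1 and picks X; Country A would get 2.
- T3: Country B compares 4, 0, 9, 0 and picks Y; Country A would get 1.
Among 3, 9, 2, 1, the best is 9 at T1. Subgame-perfect outcome: (T1, W) with payoffs (9, 6).
For the simultaneous game, intersect best replies.
Country A's best replies: W→T1; X→T1; Y→T2; Z→T0.
Country B's best replies: T0→Y; T1→W; T2→X; T3→Y.
Only (T1, W) has each player best-responding; Nash payoffs (9, 6).
Country B earns 6 sequentially versus 6 at the Nash outcome: unchanged.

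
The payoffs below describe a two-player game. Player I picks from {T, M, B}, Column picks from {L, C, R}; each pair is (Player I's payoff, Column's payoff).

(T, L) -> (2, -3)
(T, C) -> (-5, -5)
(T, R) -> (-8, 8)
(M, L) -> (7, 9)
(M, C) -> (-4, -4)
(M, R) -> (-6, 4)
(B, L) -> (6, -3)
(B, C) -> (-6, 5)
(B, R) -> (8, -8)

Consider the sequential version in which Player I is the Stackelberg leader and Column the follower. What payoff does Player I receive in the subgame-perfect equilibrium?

7

Column best-responds to each possible Player I move:
- T → Column plays R (best of -3, -5, 8); Player I gets -8.
- M → Column plays L (best of 9, -4, 4); Player I gets 7.
- B → Column plays C (best of -3, 5, -8); Player I gets -6.
Player I's induced payoffs are -8, 7, -6, so Player I commits to M. Subgame-perfect outcome: (M, L) with payoffs (7, 9).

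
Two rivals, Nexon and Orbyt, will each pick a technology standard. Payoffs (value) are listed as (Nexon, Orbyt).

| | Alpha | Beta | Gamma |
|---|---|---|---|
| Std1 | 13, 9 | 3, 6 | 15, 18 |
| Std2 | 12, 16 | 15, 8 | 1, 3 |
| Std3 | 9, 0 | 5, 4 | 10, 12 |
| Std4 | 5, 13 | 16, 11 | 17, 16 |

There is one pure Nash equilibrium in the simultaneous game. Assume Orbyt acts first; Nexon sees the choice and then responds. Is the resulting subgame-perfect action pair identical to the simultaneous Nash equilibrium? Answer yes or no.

Nexon best-responds to each possible Orbyt move:
- Alpha: BR = Std1, leader payoff 9.
- Beta: BR = Std4, leader payoff 11.
- Gamma: BR = Std4, leader payoff 16.
Maximizing over 9, 11, 16, Orbyt chooses Gamma. Subgame-perfect outcome: (Std4, Gamma) with payoffs (17, 16).
Now find the simultaneous Nash equilibrium.
Nexon's best replies: Alpha→Std1; Beta→Std4; Gamma→Std4.
Orbyt's best replies: Std1→Gamma; Std2→Alpha; Std3→Gamma; Std4→Gamma.
Only (Std4, Gamma) has each player best-responding; Nash payoffs (17, 16).
Sequential outcome (Std4, Gamma) coincides with the Nash profile (Std4, Gamma).

yes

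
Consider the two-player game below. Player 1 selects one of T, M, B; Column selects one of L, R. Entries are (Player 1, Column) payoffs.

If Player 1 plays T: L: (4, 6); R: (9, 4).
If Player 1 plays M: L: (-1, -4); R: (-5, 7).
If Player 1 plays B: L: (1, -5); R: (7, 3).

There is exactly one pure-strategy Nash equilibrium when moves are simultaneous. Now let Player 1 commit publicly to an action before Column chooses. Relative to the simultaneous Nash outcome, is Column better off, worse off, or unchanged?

worse off

Backward induction with Player 1 moving first.
- T → Column plays L (best of 6, 4); Player 1 gets 4.
- M → Column plays R (best of -4, 7); Player 1 gets -5.
- B → Column plays R (best of -5, 3); Player 1 gets 7.
Among 4, -5, 7, the best is 7 at B. Subgame-perfect outcome: (B, R) with payoffs (7, 3).
Under simultaneous play:
Player 1's best replies: L→T; R→T.
Column's best replies: T→L; M→R; B→R.
Only (T, L) has each player best-responding; Nash payoffs (4, 6).
Column earns 3 sequentially versus 6 at the Nash outcome: worse off.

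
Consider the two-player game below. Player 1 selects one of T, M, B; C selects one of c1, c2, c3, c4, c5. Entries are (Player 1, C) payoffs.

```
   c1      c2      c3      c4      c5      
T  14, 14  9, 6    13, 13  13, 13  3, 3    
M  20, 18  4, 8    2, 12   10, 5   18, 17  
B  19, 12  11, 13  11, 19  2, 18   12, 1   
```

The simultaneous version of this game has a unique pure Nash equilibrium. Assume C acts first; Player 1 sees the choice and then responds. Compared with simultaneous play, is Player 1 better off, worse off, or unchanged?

Work backward from Player 1's decision.
- c1: BR = M, leader payoff 18.
- c2: BR = B, leader payoff 13.
- c3: BR = T, leader payoff 13.
- c4: BR = T, leader payoff 13.
- c5: BR = M, leader payoff 17.
Among 18, 13, 13, 13, 17, the best is 18 at c1. Subgame-perfect outcome: (M, c1) with payoffs (20, 18).
Now find the simultaneous Nash equilibrium.
Player 1's best replies: c1→M; c2→B; c3→T; c4→T; c5→M.
C's best replies: T→c1; M→c1; B→c3.
The unique mutual best reply is (M, c1), giving (20, 18).
Player 1 earns 20 sequentially versus 20 at the Nash outcome: unchanged.

unchanged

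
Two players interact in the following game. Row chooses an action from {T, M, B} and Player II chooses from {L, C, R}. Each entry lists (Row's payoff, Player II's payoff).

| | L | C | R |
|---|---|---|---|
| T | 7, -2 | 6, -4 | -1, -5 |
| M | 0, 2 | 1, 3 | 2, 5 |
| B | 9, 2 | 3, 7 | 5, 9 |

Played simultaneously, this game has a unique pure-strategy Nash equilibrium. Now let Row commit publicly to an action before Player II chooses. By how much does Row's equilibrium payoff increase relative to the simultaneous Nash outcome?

2

Solve by backward induction (Row leads).
- T: BR = L, leader payoff 7.
- M: BR = R, leader payoff 2.
- B: BR = R, leader payoff 5.
Row's induced payoffs are 7, 2, 5, so Row commits to T. Subgame-perfect outcome: (T, L) with payoffs (7, -2).
For the simultaneous game, intersect best replies.
Row's best replies: L→B; C→T; R→B.
Player II's best replies: T→L; M→R; B→R.
The unique mutual best reply is (B, R), giving (5, 9).
Row's commitment gain: 7 − 5 = 2.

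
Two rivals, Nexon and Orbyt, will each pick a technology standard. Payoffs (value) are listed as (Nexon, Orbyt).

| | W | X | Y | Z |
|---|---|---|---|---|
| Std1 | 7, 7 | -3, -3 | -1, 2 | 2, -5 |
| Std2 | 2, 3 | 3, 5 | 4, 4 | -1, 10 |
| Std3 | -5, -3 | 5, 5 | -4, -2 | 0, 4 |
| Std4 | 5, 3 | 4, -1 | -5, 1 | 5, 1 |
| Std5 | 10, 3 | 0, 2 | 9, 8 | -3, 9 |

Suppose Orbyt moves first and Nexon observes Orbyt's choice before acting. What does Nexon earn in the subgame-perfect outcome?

Solve by backward induction (Orbyt leads).
- W: Nexon compares 7, 2, -5, 5, 10 and picks Std5; Orbyt would get 3.
- X: Nexon compares -3, 3, 5, 4, 0 and picks Std3; Orbyt would get 5.
- Y: Nexon compares -1, 4, -4, -5, 9 and picks Std5; Orbyt would get 8.
- Z: Nexon compares 2, -1, 0, 5, -3 and picks Std4; Orbyt would get 1.
Among 3, 5, 8, 1, the best is 8 at Y. Subgame-perfect outcome: (Std5, Y) with payoffs (9, 8).

9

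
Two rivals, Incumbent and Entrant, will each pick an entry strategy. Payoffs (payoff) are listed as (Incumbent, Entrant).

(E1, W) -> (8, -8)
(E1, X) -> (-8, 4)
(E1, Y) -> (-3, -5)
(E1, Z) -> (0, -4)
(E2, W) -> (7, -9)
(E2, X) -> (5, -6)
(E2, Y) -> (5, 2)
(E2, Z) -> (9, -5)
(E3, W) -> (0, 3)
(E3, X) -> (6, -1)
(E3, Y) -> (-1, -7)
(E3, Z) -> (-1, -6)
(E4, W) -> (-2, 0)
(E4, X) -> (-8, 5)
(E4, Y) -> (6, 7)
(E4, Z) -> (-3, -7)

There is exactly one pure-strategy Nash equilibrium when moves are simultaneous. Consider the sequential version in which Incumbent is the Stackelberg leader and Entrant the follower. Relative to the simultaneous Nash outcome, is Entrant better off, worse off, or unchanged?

Backward induction with Incumbent moving first.
- E1 → Entrant plays X (best of -8, 4, -5, -4); Incumbent gets -8.
- E2 → Entrant plays Y (best of -9, -6, 2, -5); Incumbent gets 5.
- E3 → Entrant plays W (best of 3, -1, -7, -6); Incumbent gets 0.
- E4 → Entrant plays Y (best of 0, 5, 7, -7); Incumbent gets 6.
Among -8, 5, 0, 6, the best is 6 at E4. Subgame-perfect outcome: (E4, Y) with payoffs (6, 7).
For the simultaneous game, intersect best replies.
Incumbent's best replies: W→E1; X→E3; Y→E4; Z→E2.
Entrant's best replies: E1→X; E2→Y; E3→W; E4→Y.
The unique mutual best reply is (E4, Y), giving (6, 7).
Entrant earns 7 sequentially versus 7 at the Nash outcome: unchanged.

unchanged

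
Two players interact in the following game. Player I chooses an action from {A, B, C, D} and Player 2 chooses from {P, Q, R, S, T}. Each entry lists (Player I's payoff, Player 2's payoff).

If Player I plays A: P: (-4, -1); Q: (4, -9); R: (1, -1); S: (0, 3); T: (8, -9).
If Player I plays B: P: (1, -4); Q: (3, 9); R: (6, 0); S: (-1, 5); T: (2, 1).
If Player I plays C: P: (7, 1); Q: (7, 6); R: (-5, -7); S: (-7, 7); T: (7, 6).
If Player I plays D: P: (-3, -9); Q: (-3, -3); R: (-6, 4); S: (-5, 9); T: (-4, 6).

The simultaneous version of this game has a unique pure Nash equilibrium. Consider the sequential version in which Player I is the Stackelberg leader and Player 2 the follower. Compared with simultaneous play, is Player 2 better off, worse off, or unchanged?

better off

Work backward from Player 2's decision.
- A: BR = S, leader payoff 0.
- B: BR = Q, leader payoff 3.
- C: BR = S, leader payoff -7.
- D: BR = S, leader payoff -5.
Maximizing over 0, 3, -7, -5, Player I chooses B. Subgame-perfect outcome: (B, Q) with payoffs (3, 9).
Under simultaneous play:
Player I's best replies: P→C; Q→C; R→B; S→A; T→A.
Player 2's best replies: A→S; B→Q; C→S; D→S.
Only (A, S) has each player best-responding; Nash payoffs (0, 3).
Player 2 earns 9 sequentially versus 3 at the Nash outcome: better off.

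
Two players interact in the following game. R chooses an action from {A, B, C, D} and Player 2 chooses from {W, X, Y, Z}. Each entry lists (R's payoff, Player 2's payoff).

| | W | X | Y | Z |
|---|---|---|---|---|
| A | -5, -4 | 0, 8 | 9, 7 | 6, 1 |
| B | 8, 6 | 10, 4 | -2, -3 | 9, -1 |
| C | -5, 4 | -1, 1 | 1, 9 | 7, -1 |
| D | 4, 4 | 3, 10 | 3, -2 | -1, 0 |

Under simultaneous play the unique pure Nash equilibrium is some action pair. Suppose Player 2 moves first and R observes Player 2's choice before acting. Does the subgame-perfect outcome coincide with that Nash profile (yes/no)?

no

Work backward from R's decision.
- W: BR = B, leader payoff 6.
- X: BR = B, leader payoff 4.
- Y: BR = A, leader payoff 7.
- Z: BR = B, leader payoff -1.
Player 2's induced payoffs are 6, 4, 7, -1, so Player 2 commits to Y. Subgame-perfect outcome: (A, Y) with payoffs (9, 7).
Now find the simultaneous Nash equilibrium.
R's best replies: W→B; X→B; Y→A; Z→B.
Player 2's best replies: A→X; B→W; C→Y; D→X.
Only (B, W) has each player best-responding; Nash payoffs (8, 6).
Sequential outcome (A, Y) differs from the Nash profile (B, W).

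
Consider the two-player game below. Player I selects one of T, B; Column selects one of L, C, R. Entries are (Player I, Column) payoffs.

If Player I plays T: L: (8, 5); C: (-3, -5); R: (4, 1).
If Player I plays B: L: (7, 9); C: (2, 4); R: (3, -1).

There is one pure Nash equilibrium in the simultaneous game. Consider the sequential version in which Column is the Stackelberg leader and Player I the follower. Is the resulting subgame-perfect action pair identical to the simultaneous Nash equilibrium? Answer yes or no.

yes

Solve by backward induction (Column leads).
- L: Player I compares 8, 7 and picks T; Column would get 5.
- C: Player I compares -3, 2 and picks B; Column would get 4.
- R: Player I compares 4, 3 and picks T; Column would get 1.
Among 5, 4, 1, the best is 5 at L. Subgame-perfect outcome: (T, L) with payoffs (8, 5).
For the simultaneous game, intersect best replies.
Player I's best replies: L→T; C→B; R→T.
Column's best replies: T→L; B→L.
Only (T, L) has each player best-responding; Nash payoffs (8, 5).
Sequential outcome (T, L) coincides with the Nash profile (T, L).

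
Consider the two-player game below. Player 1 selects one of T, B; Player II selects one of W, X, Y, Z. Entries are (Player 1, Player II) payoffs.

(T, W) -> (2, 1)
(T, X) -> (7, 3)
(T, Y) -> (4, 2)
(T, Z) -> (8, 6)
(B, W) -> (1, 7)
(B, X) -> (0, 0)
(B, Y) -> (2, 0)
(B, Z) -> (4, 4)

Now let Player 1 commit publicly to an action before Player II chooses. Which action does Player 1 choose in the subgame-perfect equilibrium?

T

Solve by backward induction (Player 1 leads).
- T → Player II plays Z (best of 1, 3, 2, 6); Player 1 gets 8.
- B → Player II plays W (best of 7, 0, 0, 4); Player 1 gets 1.
Maximizing over 8, 1, Player 1 chooses T. Subgame-perfect outcome: (T, Z) with payoffs (8, 6).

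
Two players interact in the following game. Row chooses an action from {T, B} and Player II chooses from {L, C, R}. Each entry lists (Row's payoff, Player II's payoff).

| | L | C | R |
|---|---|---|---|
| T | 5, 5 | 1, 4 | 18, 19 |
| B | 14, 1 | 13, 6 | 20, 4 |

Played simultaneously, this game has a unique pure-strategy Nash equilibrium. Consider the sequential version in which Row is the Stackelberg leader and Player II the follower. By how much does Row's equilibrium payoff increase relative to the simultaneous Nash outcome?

5

Work backward from Player II's decision.
- T: BR = R, leader payoff 18.
- B: BR = C, leader payoff 13.
Row's induced payoffs are 18, 13, so Row commits to T. Subgame-perfect outcome: (T, R) with payoffs (18, 19).
For the simultaneous game, intersect best replies.
Row's best replies: L→B; C→B; R→B.
Player II's best replies: T→R; B→C.
Only (B, C) has each player best-responding; Nash payoffs (13, 6).
Row's commitment gain: 18 − 13 = 5.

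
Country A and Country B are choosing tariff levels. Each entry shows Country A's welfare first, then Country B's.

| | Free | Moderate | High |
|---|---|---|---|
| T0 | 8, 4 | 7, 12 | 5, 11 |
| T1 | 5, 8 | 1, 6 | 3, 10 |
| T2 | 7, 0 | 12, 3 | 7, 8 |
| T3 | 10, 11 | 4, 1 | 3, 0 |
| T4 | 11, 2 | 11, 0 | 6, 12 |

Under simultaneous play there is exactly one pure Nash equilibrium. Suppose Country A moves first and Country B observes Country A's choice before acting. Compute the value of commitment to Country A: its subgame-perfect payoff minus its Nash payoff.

Work backward from Country B's decision.
- T0 → Country B plays Moderate (best of 4, 12, 11); Country A gets 7.
- T1 → Country B plays High (best of 8, 6, 10); Country A gets 3.
- T2 → Country B plays High (best of 0, 3, 8); Country A gets 7.
- T3 → Country B plays Free (best of 11, 1, 0); Country A gets 10.
- T4 → Country B plays High (best of 2, 0, 12); Country A gets 6.
Maximizing over 7, 3, 7, 10, 6, Country A chooses T3. Subgame-perfect outcome: (T3, Free) with payoffs (10, 11).
For the simultaneous game, intersect best replies.
Country A's best replies: Free→T4; Moderate→T2; High→T2.
Country B's best replies: T0→Moderate; T1→High; T2→High; T3→Free; T4→High.
Only (T2, High) has each player best-responding; Nash payoffs (7, 8).
Country A's commitment gain: 10 − 7 = 3.

3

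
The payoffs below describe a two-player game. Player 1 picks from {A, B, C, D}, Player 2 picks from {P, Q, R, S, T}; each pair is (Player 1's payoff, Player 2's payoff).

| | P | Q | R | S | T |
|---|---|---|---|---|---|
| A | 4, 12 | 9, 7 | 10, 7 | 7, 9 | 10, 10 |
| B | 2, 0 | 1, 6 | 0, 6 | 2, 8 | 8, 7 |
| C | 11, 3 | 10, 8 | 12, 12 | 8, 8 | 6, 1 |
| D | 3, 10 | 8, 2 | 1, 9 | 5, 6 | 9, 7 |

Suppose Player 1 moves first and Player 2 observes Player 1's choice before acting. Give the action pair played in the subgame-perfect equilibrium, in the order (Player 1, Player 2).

Work backward from Player 2's decision.
- A → Player 2 plays P (best of 12, 7, 7, 9, 10); Player 1 gets 4.
- B → Player 2 plays S (best of 0, 6, 6, 8, 7); Player 1 gets 2.
- C → Player 2 plays R (best of 3, 8, 12, 8, 1); Player 1 gets 12.
- D → Player 2 plays P (best of 10, 2, 9, 6, 7); Player 1 gets 3.
Maximizing over 4, 2, 12, 3, Player 1 chooses C. Subgame-perfect outcome: (C, R) with payoffs (12, 12).

(C, R)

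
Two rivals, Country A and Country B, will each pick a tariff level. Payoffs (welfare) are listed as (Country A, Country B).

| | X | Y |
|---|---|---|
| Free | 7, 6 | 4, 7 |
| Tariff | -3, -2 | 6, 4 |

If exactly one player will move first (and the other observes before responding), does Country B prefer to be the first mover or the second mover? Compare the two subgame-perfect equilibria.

If Country A leads: Country B's best replies are Free→Y, Tariff→Y; Country A's induced payoffs 4, 6; outcome (Tariff, Y), payoffs (6, 4).
If Country B leads: Country A's best replies are X→Free, Y→Tariff; Country B's induced payoffs 6, 4; outcome (Free, X), payoffs (7, 6).
Country B gets 6 moving first and 4 moving second, so Country B prefers to move first.

first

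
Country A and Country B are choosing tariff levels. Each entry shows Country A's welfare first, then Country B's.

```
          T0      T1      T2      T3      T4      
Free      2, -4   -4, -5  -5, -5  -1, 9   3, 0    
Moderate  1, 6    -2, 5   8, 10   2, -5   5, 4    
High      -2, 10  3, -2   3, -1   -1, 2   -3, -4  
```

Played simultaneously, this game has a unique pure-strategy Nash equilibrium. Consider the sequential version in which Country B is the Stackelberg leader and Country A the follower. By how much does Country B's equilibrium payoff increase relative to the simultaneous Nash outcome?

0

Country A best-responds to each possible Country B move:
- T0: BR = Free, leader payoff -4.
- T1: BR = High, leader payoff -2.
- T2: BR = Moderate, leader payoff 10.
- T3: BR = Moderate, leader payoff -5.
- T4: BR = Moderate, leader payoff 4.
Among -4, -2, 10, -5, 4, the best is 10 at T2. Subgame-perfect outcome: (Moderate, T2) with payoffs (8, 10).
For the simultaneous game, intersect best replies.
Country A's best replies: T0→Free; T1→High; T2→Moderate; T3→Moderate; T4→Moderate.
Country B's best replies: Free→T3; Moderate→T2; High→T0.
The unique mutual best reply is (Moderate, T2), giving (8, 10).
Country B's commitment gain: 10 − 10 = 0.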